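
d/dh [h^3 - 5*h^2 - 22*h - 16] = 3*h^2 - 10*h - 22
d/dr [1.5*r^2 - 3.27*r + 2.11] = 3.0*r - 3.27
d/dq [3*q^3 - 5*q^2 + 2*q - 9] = 9*q^2 - 10*q + 2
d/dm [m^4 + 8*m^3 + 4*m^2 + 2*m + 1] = 4*m^3 + 24*m^2 + 8*m + 2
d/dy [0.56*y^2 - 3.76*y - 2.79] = 1.12*y - 3.76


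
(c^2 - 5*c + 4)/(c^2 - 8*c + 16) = (c - 1)/(c - 4)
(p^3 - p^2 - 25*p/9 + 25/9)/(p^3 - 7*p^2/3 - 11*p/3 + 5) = (p - 5/3)/(p - 3)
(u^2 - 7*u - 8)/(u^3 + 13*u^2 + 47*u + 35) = (u - 8)/(u^2 + 12*u + 35)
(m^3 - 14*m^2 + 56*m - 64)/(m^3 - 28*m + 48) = (m - 8)/(m + 6)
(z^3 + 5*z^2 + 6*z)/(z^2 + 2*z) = z + 3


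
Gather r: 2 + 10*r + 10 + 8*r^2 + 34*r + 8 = 8*r^2 + 44*r + 20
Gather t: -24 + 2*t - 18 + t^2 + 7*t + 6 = t^2 + 9*t - 36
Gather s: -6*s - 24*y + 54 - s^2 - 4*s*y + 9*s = -s^2 + s*(3 - 4*y) - 24*y + 54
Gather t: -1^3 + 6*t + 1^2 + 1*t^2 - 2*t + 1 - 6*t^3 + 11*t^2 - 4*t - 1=-6*t^3 + 12*t^2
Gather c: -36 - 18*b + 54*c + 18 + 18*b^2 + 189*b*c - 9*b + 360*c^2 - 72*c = 18*b^2 - 27*b + 360*c^2 + c*(189*b - 18) - 18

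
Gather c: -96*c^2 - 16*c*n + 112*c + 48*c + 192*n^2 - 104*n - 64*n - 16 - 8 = -96*c^2 + c*(160 - 16*n) + 192*n^2 - 168*n - 24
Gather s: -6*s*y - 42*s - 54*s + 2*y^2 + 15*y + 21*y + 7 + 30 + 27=s*(-6*y - 96) + 2*y^2 + 36*y + 64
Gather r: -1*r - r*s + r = -r*s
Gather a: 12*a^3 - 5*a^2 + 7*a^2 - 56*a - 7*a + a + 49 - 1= 12*a^3 + 2*a^2 - 62*a + 48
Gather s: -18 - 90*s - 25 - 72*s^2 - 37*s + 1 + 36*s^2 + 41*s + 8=-36*s^2 - 86*s - 34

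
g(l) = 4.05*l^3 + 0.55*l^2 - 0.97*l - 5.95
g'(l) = 12.15*l^2 + 1.1*l - 0.97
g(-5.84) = -788.19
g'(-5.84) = 406.99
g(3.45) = 163.56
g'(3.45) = 147.44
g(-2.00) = -34.21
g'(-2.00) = 45.43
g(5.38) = 635.42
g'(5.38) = 356.62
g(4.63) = 403.32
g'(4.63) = 264.58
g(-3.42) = -158.21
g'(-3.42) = 137.38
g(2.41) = 51.60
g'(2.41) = 72.25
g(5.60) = 717.11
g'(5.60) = 386.21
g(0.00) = -5.95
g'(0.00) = -0.97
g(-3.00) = -107.44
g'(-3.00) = 105.08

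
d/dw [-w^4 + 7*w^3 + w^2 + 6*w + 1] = -4*w^3 + 21*w^2 + 2*w + 6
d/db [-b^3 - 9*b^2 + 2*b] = -3*b^2 - 18*b + 2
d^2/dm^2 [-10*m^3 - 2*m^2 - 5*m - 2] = -60*m - 4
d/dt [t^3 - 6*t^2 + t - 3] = 3*t^2 - 12*t + 1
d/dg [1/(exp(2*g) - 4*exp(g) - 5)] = 2*(2 - exp(g))*exp(g)/(-exp(2*g) + 4*exp(g) + 5)^2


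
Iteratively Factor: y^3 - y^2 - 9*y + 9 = (y - 3)*(y^2 + 2*y - 3) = (y - 3)*(y + 3)*(y - 1)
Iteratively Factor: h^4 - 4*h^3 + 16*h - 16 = (h - 2)*(h^3 - 2*h^2 - 4*h + 8) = (h - 2)^2*(h^2 - 4) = (h - 2)^2*(h + 2)*(h - 2)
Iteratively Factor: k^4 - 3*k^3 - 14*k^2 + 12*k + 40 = (k + 2)*(k^3 - 5*k^2 - 4*k + 20) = (k - 2)*(k + 2)*(k^2 - 3*k - 10) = (k - 5)*(k - 2)*(k + 2)*(k + 2)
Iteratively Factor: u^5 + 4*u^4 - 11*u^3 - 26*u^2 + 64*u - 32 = (u + 4)*(u^4 - 11*u^2 + 18*u - 8) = (u - 1)*(u + 4)*(u^3 + u^2 - 10*u + 8) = (u - 1)^2*(u + 4)*(u^2 + 2*u - 8) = (u - 2)*(u - 1)^2*(u + 4)*(u + 4)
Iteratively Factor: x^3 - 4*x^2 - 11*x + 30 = (x - 2)*(x^2 - 2*x - 15) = (x - 2)*(x + 3)*(x - 5)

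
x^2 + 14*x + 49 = (x + 7)^2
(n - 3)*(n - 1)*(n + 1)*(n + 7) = n^4 + 4*n^3 - 22*n^2 - 4*n + 21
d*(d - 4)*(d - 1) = d^3 - 5*d^2 + 4*d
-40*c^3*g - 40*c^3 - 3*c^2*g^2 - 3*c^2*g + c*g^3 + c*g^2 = (-8*c + g)*(5*c + g)*(c*g + c)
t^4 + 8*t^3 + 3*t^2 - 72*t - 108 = (t - 3)*(t + 2)*(t + 3)*(t + 6)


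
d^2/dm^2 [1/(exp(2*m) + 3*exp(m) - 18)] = (2*(2*exp(m) + 3)^2*exp(m) - (4*exp(m) + 3)*(exp(2*m) + 3*exp(m) - 18))*exp(m)/(exp(2*m) + 3*exp(m) - 18)^3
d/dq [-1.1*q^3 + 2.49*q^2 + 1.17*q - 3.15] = -3.3*q^2 + 4.98*q + 1.17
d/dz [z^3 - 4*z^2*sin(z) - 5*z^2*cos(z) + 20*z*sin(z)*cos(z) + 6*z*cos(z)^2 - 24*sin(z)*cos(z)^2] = 5*z^2*sin(z) - 4*z^2*cos(z) + 3*z^2 - 8*z*sin(z) - 6*z*sin(2*z) - 10*z*cos(z) + 20*z*cos(2*z) + 10*sin(2*z) - 6*cos(z) + 3*cos(2*z) - 18*cos(3*z) + 3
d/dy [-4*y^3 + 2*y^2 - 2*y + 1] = -12*y^2 + 4*y - 2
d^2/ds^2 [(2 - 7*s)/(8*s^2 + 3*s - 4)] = 2*(-(7*s - 2)*(16*s + 3)^2 + (168*s + 5)*(8*s^2 + 3*s - 4))/(8*s^2 + 3*s - 4)^3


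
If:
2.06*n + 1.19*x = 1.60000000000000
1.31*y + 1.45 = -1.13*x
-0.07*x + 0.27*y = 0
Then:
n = 1.35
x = -0.99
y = -0.26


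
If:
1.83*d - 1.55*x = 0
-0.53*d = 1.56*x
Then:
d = 0.00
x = 0.00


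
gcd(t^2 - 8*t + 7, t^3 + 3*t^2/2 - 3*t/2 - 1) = t - 1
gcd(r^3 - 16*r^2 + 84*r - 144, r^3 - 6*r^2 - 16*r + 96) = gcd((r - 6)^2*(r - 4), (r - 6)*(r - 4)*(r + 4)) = r^2 - 10*r + 24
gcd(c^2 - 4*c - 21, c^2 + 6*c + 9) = c + 3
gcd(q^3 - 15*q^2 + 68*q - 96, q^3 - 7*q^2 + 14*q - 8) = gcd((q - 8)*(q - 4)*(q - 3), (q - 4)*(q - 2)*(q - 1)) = q - 4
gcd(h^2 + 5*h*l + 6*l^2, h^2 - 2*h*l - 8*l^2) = h + 2*l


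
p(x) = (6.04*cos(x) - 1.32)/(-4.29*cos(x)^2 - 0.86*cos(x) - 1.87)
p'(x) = (-8.58*sin(x)*cos(x) - 0.86*sin(x))*(6.04*cos(x) - 1.32)/(-4.29*cos(x)^2 - 0.86*cos(x) - 1.87)^2 - 6.04*sin(x)/(-4.29*cos(x)^2 - 0.86*cos(x) - 1.87)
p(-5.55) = -0.65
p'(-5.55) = 0.18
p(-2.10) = 1.73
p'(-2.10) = -0.01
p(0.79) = -0.64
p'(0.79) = 0.25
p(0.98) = -0.56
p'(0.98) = 0.66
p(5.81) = -0.67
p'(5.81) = -0.02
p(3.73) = 1.54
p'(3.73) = 0.49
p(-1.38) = 0.08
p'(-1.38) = -2.80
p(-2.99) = 1.40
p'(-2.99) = 0.13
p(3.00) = 1.40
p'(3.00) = -0.13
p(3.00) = 1.40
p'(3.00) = -0.13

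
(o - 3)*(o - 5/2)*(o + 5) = o^3 - o^2/2 - 20*o + 75/2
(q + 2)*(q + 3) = q^2 + 5*q + 6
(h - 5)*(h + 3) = h^2 - 2*h - 15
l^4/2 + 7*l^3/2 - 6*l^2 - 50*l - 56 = (l/2 + 1)*(l - 4)*(l + 2)*(l + 7)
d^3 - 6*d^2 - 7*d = d*(d - 7)*(d + 1)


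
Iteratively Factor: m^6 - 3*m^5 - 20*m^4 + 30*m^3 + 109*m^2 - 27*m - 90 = (m - 1)*(m^5 - 2*m^4 - 22*m^3 + 8*m^2 + 117*m + 90) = (m - 1)*(m + 1)*(m^4 - 3*m^3 - 19*m^2 + 27*m + 90) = (m - 3)*(m - 1)*(m + 1)*(m^3 - 19*m - 30) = (m - 5)*(m - 3)*(m - 1)*(m + 1)*(m^2 + 5*m + 6) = (m - 5)*(m - 3)*(m - 1)*(m + 1)*(m + 2)*(m + 3)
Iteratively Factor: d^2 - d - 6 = (d + 2)*(d - 3)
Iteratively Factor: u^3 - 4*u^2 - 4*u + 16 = (u - 4)*(u^2 - 4) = (u - 4)*(u - 2)*(u + 2)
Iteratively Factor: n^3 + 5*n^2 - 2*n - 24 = (n + 3)*(n^2 + 2*n - 8) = (n + 3)*(n + 4)*(n - 2)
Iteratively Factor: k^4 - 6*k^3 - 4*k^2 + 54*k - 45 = (k - 5)*(k^3 - k^2 - 9*k + 9) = (k - 5)*(k - 1)*(k^2 - 9) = (k - 5)*(k - 3)*(k - 1)*(k + 3)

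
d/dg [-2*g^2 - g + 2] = -4*g - 1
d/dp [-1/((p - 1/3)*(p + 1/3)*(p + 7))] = 9*(27*p^2 + 126*p - 1)/(81*p^6 + 1134*p^5 + 3951*p^4 - 252*p^3 - 881*p^2 + 14*p + 49)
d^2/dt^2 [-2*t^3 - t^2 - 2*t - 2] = -12*t - 2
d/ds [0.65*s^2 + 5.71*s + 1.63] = 1.3*s + 5.71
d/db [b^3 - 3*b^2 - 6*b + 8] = 3*b^2 - 6*b - 6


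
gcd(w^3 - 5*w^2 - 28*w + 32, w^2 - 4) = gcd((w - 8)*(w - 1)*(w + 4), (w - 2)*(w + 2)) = 1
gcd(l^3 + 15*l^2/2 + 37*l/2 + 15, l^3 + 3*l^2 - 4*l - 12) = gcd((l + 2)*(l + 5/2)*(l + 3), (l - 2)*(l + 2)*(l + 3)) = l^2 + 5*l + 6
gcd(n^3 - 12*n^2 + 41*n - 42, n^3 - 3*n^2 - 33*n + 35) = n - 7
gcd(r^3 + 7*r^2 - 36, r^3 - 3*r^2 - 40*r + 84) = r^2 + 4*r - 12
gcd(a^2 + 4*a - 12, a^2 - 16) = 1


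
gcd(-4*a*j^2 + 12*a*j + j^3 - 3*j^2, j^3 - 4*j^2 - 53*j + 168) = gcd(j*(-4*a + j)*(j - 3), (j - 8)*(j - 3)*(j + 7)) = j - 3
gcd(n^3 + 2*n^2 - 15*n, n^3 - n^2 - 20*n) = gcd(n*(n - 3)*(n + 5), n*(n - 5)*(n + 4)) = n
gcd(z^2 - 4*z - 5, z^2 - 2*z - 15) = z - 5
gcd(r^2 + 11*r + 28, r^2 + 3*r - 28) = r + 7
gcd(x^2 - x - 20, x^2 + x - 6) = 1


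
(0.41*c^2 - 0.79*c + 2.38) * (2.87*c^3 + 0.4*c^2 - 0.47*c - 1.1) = 1.1767*c^5 - 2.1033*c^4 + 6.3219*c^3 + 0.8723*c^2 - 0.2496*c - 2.618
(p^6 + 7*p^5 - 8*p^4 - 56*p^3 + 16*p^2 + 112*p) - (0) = p^6 + 7*p^5 - 8*p^4 - 56*p^3 + 16*p^2 + 112*p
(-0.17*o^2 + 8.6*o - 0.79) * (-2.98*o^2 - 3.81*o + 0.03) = 0.5066*o^4 - 24.9803*o^3 - 30.4169*o^2 + 3.2679*o - 0.0237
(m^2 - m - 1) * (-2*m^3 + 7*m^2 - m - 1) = -2*m^5 + 9*m^4 - 6*m^3 - 7*m^2 + 2*m + 1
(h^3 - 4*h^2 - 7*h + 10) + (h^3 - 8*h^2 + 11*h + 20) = 2*h^3 - 12*h^2 + 4*h + 30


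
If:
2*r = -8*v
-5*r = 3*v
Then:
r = 0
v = 0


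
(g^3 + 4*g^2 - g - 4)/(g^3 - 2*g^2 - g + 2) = (g + 4)/(g - 2)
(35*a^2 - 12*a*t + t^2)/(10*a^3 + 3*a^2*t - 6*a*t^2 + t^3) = (-7*a + t)/(-2*a^2 - a*t + t^2)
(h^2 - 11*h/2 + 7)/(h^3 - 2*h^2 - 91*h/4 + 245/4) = 2*(h - 2)/(2*h^2 + 3*h - 35)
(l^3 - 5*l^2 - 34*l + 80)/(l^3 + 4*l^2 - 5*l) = (l^2 - 10*l + 16)/(l*(l - 1))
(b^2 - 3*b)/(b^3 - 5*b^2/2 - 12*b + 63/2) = 2*b/(2*b^2 + b - 21)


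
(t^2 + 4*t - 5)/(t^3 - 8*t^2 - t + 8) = (t + 5)/(t^2 - 7*t - 8)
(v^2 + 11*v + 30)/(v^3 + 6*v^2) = (v + 5)/v^2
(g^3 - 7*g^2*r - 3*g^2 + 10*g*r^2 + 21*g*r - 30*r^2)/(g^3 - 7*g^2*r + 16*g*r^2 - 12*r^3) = (g^2 - 5*g*r - 3*g + 15*r)/(g^2 - 5*g*r + 6*r^2)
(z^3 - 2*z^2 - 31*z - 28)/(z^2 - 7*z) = z + 5 + 4/z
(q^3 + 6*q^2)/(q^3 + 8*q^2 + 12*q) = q/(q + 2)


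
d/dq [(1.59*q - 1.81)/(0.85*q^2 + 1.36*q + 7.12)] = (-1.3515*q^2 + 3.077*q + 13.7824)/(0.7225*q^4 + 2.312*q^3 + 13.9536*q^2 + 19.3664*q + 50.6944)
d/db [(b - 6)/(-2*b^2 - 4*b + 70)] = (-b^2/2 - b + (b - 6)*(b + 1) + 35/2)/(b^2 + 2*b - 35)^2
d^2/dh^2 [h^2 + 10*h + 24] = 2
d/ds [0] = 0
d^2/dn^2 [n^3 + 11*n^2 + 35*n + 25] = 6*n + 22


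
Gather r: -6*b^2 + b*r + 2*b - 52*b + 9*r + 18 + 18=-6*b^2 - 50*b + r*(b + 9) + 36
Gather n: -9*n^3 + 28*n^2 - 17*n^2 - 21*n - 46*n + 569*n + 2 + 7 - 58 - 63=-9*n^3 + 11*n^2 + 502*n - 112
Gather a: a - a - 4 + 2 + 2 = 0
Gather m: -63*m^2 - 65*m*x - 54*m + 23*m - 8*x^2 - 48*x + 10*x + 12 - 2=-63*m^2 + m*(-65*x - 31) - 8*x^2 - 38*x + 10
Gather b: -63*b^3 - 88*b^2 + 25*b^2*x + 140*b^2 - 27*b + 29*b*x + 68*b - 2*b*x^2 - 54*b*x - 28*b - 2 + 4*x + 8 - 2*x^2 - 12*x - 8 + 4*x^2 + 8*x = -63*b^3 + b^2*(25*x + 52) + b*(-2*x^2 - 25*x + 13) + 2*x^2 - 2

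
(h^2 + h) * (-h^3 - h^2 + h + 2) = -h^5 - 2*h^4 + 3*h^2 + 2*h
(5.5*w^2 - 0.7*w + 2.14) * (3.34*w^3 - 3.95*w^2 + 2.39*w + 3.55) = 18.37*w^5 - 24.063*w^4 + 23.0576*w^3 + 9.399*w^2 + 2.6296*w + 7.597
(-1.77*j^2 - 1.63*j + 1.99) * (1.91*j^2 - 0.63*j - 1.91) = -3.3807*j^4 - 1.9982*j^3 + 8.2085*j^2 + 1.8596*j - 3.8009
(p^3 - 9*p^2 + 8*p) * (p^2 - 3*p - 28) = p^5 - 12*p^4 + 7*p^3 + 228*p^2 - 224*p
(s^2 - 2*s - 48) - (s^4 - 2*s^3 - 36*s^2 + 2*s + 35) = -s^4 + 2*s^3 + 37*s^2 - 4*s - 83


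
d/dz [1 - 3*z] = -3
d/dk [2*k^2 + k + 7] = 4*k + 1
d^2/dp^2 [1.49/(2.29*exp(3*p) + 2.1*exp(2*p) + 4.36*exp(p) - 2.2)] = (1.49*(6.87*exp(2*p) + 4.2*exp(p) + 4.36)*(13.74*exp(2*p) + 8.4*exp(p) + 8.72)*exp(p) - (30.7089*exp(2*p) + 12.516*exp(p) + 6.4964)*(2.29*exp(3*p) + 2.1*exp(2*p) + 4.36*exp(p) - 2.2))*exp(p)/(2.29*exp(3*p) + 2.1*exp(2*p) + 4.36*exp(p) - 2.2)^3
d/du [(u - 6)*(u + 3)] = 2*u - 3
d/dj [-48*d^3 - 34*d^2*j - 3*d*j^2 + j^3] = -34*d^2 - 6*d*j + 3*j^2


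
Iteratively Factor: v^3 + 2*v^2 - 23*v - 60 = (v + 3)*(v^2 - v - 20) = (v + 3)*(v + 4)*(v - 5)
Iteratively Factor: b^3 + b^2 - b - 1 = (b + 1)*(b^2 - 1) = (b - 1)*(b + 1)*(b + 1)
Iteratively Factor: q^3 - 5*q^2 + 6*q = (q - 3)*(q^2 - 2*q) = (q - 3)*(q - 2)*(q)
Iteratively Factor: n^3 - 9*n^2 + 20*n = (n - 4)*(n^2 - 5*n) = n*(n - 4)*(n - 5)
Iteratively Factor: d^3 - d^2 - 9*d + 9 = (d - 3)*(d^2 + 2*d - 3) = (d - 3)*(d + 3)*(d - 1)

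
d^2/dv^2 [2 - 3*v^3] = -18*v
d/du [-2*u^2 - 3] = -4*u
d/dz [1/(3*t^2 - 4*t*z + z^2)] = 2*(2*t - z)/(3*t^2 - 4*t*z + z^2)^2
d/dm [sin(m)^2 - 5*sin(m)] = (2*sin(m) - 5)*cos(m)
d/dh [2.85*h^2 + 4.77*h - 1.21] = 5.7*h + 4.77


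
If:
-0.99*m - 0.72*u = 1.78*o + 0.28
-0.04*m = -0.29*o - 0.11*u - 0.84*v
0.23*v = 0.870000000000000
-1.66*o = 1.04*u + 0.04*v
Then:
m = 14.25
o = -22.65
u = 36.00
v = 3.78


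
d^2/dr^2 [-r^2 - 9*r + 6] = -2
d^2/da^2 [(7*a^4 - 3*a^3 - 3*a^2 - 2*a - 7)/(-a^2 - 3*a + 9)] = 2*(-7*a^6 - 63*a^5 + 1559*a^3 - 3543*a^2 + 846*a + 423)/(a^6 + 9*a^5 - 135*a^3 + 729*a - 729)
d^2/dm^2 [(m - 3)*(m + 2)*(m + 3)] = 6*m + 4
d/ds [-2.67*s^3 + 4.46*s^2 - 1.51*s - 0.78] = -8.01*s^2 + 8.92*s - 1.51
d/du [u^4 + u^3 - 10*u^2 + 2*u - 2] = 4*u^3 + 3*u^2 - 20*u + 2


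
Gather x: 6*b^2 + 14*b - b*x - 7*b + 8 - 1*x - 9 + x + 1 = 6*b^2 - b*x + 7*b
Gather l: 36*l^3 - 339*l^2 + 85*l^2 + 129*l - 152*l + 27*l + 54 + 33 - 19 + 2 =36*l^3 - 254*l^2 + 4*l + 70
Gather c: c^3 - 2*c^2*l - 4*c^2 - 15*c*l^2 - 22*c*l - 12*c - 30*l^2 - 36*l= c^3 + c^2*(-2*l - 4) + c*(-15*l^2 - 22*l - 12) - 30*l^2 - 36*l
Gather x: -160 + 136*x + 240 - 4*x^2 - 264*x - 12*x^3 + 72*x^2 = -12*x^3 + 68*x^2 - 128*x + 80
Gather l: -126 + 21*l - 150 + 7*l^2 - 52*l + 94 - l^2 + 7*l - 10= 6*l^2 - 24*l - 192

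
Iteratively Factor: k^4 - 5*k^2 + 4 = (k + 2)*(k^3 - 2*k^2 - k + 2) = (k + 1)*(k + 2)*(k^2 - 3*k + 2) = (k - 1)*(k + 1)*(k + 2)*(k - 2)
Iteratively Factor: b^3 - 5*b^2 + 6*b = (b - 2)*(b^2 - 3*b) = (b - 3)*(b - 2)*(b)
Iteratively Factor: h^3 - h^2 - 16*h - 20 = (h + 2)*(h^2 - 3*h - 10) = (h - 5)*(h + 2)*(h + 2)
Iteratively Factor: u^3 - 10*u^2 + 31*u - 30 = (u - 5)*(u^2 - 5*u + 6) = (u - 5)*(u - 2)*(u - 3)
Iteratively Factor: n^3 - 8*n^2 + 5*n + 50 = (n - 5)*(n^2 - 3*n - 10) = (n - 5)^2*(n + 2)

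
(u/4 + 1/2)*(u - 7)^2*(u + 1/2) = u^4/4 - 23*u^3/8 + 15*u^2/4 + 217*u/8 + 49/4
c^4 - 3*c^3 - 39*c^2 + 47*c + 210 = (c - 7)*(c - 3)*(c + 2)*(c + 5)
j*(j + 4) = j^2 + 4*j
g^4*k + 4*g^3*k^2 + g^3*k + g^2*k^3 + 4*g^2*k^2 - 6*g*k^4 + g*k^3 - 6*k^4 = (g - k)*(g + 2*k)*(g + 3*k)*(g*k + k)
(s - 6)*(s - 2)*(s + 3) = s^3 - 5*s^2 - 12*s + 36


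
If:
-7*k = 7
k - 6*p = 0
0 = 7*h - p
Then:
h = -1/42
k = -1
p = -1/6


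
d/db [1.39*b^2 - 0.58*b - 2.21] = 2.78*b - 0.58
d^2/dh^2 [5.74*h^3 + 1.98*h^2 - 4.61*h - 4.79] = 34.44*h + 3.96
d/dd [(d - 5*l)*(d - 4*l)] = 2*d - 9*l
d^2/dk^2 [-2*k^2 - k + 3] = -4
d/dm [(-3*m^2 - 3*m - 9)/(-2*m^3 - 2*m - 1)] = 3*((2*m + 1)*(2*m^3 + 2*m + 1) - 2*(3*m^2 + 1)*(m^2 + m + 3))/(2*m^3 + 2*m + 1)^2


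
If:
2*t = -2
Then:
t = -1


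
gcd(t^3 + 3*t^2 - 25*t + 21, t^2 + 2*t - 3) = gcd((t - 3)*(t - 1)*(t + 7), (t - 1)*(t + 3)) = t - 1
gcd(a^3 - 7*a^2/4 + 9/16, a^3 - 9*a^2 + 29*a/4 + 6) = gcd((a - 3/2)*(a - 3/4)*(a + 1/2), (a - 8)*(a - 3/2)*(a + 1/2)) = a^2 - a - 3/4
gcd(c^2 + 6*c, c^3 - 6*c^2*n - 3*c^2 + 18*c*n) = c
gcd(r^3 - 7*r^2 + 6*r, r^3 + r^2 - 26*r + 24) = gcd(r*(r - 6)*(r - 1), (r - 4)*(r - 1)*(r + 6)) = r - 1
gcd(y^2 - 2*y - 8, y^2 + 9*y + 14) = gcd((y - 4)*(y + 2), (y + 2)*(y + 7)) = y + 2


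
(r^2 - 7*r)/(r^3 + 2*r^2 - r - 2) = r*(r - 7)/(r^3 + 2*r^2 - r - 2)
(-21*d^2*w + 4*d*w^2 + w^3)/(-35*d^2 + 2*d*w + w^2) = w*(-3*d + w)/(-5*d + w)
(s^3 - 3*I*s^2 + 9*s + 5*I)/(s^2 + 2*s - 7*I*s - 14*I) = (s^3 - 3*I*s^2 + 9*s + 5*I)/(s^2 + s*(2 - 7*I) - 14*I)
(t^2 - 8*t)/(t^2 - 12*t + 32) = t/(t - 4)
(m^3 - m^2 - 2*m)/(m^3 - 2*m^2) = (m + 1)/m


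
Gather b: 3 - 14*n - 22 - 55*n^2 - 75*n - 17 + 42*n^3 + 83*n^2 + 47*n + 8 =42*n^3 + 28*n^2 - 42*n - 28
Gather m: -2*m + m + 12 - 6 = 6 - m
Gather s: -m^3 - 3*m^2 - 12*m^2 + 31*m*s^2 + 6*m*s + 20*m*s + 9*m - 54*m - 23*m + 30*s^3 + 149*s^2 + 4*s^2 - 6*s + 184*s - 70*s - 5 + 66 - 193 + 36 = -m^3 - 15*m^2 - 68*m + 30*s^3 + s^2*(31*m + 153) + s*(26*m + 108) - 96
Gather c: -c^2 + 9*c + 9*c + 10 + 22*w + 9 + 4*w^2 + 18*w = -c^2 + 18*c + 4*w^2 + 40*w + 19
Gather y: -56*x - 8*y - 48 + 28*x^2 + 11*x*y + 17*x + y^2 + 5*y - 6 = 28*x^2 - 39*x + y^2 + y*(11*x - 3) - 54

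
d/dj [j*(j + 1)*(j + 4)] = 3*j^2 + 10*j + 4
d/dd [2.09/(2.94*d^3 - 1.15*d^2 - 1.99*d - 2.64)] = (-18.4338*d^2 + 4.807*d + 4.1591)/(-2.94*d^3 + 1.15*d^2 + 1.99*d + 2.64)^2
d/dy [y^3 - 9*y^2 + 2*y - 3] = 3*y^2 - 18*y + 2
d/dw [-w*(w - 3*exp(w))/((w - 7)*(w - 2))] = (w*(w - 7)*(w - 3*exp(w)) + w*(w - 2)*(w - 3*exp(w)) + (w - 7)*(w - 2)*(w*(3*exp(w) - 1) - w + 3*exp(w)))/((w - 7)^2*(w - 2)^2)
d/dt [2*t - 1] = 2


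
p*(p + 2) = p^2 + 2*p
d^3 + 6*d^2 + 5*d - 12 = (d - 1)*(d + 3)*(d + 4)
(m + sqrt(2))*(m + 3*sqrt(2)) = m^2 + 4*sqrt(2)*m + 6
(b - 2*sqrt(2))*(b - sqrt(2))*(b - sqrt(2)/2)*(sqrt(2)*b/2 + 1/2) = sqrt(2)*b^4/2 - 3*b^3 + 7*sqrt(2)*b^2/4 + 3*b/2 - sqrt(2)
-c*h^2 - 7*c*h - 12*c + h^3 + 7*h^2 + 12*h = (-c + h)*(h + 3)*(h + 4)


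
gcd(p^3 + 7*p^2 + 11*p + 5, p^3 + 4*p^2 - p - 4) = p + 1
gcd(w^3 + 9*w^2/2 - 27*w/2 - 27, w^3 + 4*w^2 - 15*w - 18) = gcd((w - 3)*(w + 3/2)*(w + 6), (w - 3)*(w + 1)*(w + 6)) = w^2 + 3*w - 18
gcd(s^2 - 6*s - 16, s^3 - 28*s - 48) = s + 2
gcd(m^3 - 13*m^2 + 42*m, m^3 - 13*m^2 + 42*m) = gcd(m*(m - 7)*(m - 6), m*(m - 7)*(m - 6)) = m^3 - 13*m^2 + 42*m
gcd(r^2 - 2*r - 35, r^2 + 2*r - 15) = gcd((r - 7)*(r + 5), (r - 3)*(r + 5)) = r + 5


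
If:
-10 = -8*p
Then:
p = 5/4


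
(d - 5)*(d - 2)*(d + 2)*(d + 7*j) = d^4 + 7*d^3*j - 5*d^3 - 35*d^2*j - 4*d^2 - 28*d*j + 20*d + 140*j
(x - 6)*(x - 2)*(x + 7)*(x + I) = x^4 - x^3 + I*x^3 - 44*x^2 - I*x^2 + 84*x - 44*I*x + 84*I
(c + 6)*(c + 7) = c^2 + 13*c + 42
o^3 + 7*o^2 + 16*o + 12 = (o + 2)^2*(o + 3)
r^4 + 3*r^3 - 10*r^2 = r^2*(r - 2)*(r + 5)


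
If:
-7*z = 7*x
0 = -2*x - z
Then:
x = 0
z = 0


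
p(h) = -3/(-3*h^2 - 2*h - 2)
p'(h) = -3*(6*h + 2)/(-3*h^2 - 2*h - 2)^2 = 6*(-3*h - 1)/(3*h^2 + 2*h + 2)^2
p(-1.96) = 0.31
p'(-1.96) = 0.32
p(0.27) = 1.09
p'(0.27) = -1.43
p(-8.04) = 0.02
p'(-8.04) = 0.00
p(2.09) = 0.16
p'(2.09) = -0.12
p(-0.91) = 1.13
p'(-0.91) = 1.46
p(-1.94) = 0.32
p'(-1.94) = 0.33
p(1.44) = 0.27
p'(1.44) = -0.26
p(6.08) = 0.02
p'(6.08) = -0.01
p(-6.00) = 0.03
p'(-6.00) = 0.01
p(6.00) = 0.02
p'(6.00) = -0.00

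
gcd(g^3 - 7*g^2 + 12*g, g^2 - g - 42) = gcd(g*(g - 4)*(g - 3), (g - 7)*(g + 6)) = 1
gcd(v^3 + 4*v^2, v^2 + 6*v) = v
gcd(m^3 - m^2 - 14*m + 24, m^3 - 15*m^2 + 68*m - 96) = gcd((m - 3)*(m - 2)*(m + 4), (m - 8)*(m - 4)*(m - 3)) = m - 3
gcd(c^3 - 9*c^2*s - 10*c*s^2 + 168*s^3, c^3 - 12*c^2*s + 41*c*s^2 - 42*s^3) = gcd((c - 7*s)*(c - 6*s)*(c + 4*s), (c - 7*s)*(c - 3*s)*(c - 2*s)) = -c + 7*s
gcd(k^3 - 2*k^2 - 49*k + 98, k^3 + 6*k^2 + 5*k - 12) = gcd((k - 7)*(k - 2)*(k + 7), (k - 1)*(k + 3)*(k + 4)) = 1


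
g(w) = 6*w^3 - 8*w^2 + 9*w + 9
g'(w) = 18*w^2 - 16*w + 9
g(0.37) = 11.54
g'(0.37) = 5.54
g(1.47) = 24.00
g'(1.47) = 24.38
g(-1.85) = -73.02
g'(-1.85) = 100.20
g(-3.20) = -298.33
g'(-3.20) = 244.52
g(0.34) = 11.37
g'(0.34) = 5.64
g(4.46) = 422.31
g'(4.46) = 295.69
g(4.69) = 494.21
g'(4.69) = 329.89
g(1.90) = 38.37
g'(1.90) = 43.58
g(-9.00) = -5094.00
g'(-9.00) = 1611.00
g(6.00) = 1071.00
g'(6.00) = 561.00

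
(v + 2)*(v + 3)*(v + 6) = v^3 + 11*v^2 + 36*v + 36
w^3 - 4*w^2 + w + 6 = (w - 3)*(w - 2)*(w + 1)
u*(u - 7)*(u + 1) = u^3 - 6*u^2 - 7*u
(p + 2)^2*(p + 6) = p^3 + 10*p^2 + 28*p + 24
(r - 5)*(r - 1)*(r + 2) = r^3 - 4*r^2 - 7*r + 10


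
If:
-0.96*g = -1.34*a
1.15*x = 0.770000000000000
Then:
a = 0.716417910447761*g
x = 0.67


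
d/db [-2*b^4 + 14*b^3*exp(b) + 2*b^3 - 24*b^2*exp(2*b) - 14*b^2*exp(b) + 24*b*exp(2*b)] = 14*b^3*exp(b) - 8*b^3 - 48*b^2*exp(2*b) + 28*b^2*exp(b) + 6*b^2 - 28*b*exp(b) + 24*exp(2*b)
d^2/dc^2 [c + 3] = 0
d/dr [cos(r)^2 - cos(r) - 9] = sin(r) - sin(2*r)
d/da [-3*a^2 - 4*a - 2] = -6*a - 4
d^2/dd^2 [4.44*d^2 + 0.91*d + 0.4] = 8.88000000000000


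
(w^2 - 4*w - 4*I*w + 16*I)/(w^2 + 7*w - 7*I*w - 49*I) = (w^2 - 4*w*(1 + I) + 16*I)/(w^2 + 7*w*(1 - I) - 49*I)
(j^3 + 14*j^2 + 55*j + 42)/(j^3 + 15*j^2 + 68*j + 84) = (j + 1)/(j + 2)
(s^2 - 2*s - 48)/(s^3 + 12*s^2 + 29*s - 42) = (s - 8)/(s^2 + 6*s - 7)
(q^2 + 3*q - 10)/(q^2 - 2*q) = (q + 5)/q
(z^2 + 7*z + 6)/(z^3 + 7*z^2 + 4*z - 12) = (z + 1)/(z^2 + z - 2)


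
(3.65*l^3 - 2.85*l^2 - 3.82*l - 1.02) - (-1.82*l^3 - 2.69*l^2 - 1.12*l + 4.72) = 5.47*l^3 - 0.16*l^2 - 2.7*l - 5.74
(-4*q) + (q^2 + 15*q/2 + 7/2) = q^2 + 7*q/2 + 7/2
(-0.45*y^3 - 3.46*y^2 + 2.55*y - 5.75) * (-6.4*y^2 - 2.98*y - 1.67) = 2.88*y^5 + 23.485*y^4 - 5.2577*y^3 + 34.9792*y^2 + 12.8765*y + 9.6025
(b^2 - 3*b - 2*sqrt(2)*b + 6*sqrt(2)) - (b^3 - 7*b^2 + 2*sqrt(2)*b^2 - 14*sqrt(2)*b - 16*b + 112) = -b^3 - 2*sqrt(2)*b^2 + 8*b^2 + 13*b + 12*sqrt(2)*b - 112 + 6*sqrt(2)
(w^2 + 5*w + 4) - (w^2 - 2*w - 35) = 7*w + 39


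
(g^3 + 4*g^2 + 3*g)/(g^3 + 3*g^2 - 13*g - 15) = g*(g + 3)/(g^2 + 2*g - 15)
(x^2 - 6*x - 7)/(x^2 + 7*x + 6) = (x - 7)/(x + 6)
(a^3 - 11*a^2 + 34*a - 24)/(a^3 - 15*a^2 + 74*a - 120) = (a - 1)/(a - 5)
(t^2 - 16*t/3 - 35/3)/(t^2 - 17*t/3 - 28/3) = (3*t + 5)/(3*t + 4)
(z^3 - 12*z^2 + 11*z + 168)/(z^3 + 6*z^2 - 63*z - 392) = (z^2 - 4*z - 21)/(z^2 + 14*z + 49)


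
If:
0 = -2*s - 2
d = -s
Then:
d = 1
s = -1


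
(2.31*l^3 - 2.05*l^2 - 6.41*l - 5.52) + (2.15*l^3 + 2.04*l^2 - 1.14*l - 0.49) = 4.46*l^3 - 0.00999999999999979*l^2 - 7.55*l - 6.01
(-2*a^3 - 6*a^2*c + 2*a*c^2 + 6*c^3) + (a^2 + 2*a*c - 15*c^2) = -2*a^3 - 6*a^2*c + a^2 + 2*a*c^2 + 2*a*c + 6*c^3 - 15*c^2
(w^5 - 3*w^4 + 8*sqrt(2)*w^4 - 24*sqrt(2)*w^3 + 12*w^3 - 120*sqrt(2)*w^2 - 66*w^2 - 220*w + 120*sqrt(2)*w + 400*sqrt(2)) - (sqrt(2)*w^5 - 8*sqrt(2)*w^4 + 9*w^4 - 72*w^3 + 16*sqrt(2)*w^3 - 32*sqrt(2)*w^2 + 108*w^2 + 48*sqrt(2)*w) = -sqrt(2)*w^5 + w^5 - 12*w^4 + 16*sqrt(2)*w^4 - 40*sqrt(2)*w^3 + 84*w^3 - 174*w^2 - 88*sqrt(2)*w^2 - 220*w + 72*sqrt(2)*w + 400*sqrt(2)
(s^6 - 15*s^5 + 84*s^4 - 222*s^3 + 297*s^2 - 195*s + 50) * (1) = s^6 - 15*s^5 + 84*s^4 - 222*s^3 + 297*s^2 - 195*s + 50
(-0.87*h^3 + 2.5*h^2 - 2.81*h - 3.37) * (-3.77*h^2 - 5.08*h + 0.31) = 3.2799*h^5 - 5.0054*h^4 - 2.376*h^3 + 27.7547*h^2 + 16.2485*h - 1.0447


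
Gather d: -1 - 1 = -2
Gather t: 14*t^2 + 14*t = 14*t^2 + 14*t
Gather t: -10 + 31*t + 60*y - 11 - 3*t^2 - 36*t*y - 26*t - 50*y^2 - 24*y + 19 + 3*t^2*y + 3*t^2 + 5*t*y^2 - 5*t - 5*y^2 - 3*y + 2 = 3*t^2*y + t*(5*y^2 - 36*y) - 55*y^2 + 33*y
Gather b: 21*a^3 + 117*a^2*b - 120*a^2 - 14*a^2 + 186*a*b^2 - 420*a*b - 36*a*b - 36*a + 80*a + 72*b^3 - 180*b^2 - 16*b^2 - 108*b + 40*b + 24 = 21*a^3 - 134*a^2 + 44*a + 72*b^3 + b^2*(186*a - 196) + b*(117*a^2 - 456*a - 68) + 24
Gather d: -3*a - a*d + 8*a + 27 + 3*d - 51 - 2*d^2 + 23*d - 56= 5*a - 2*d^2 + d*(26 - a) - 80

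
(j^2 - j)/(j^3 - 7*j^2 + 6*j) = 1/(j - 6)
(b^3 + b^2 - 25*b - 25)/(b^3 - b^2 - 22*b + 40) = (b^2 - 4*b - 5)/(b^2 - 6*b + 8)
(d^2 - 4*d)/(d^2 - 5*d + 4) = d/(d - 1)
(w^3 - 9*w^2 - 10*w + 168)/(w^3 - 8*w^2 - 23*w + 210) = (w + 4)/(w + 5)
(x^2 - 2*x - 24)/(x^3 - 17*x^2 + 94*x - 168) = (x + 4)/(x^2 - 11*x + 28)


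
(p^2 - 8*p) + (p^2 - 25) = 2*p^2 - 8*p - 25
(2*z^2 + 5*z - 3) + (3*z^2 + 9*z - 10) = 5*z^2 + 14*z - 13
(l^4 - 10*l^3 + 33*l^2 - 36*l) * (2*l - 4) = 2*l^5 - 24*l^4 + 106*l^3 - 204*l^2 + 144*l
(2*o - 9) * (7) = 14*o - 63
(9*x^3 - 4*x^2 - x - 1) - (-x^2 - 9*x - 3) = 9*x^3 - 3*x^2 + 8*x + 2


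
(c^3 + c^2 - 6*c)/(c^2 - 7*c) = (c^2 + c - 6)/(c - 7)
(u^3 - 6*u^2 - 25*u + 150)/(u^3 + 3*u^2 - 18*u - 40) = (u^2 - 11*u + 30)/(u^2 - 2*u - 8)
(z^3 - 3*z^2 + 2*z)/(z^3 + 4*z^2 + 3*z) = (z^2 - 3*z + 2)/(z^2 + 4*z + 3)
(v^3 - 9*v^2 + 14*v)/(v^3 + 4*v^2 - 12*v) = (v - 7)/(v + 6)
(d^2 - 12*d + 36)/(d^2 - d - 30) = (d - 6)/(d + 5)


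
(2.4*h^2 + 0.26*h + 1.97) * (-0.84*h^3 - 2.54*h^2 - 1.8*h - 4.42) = -2.016*h^5 - 6.3144*h^4 - 6.6352*h^3 - 16.0798*h^2 - 4.6952*h - 8.7074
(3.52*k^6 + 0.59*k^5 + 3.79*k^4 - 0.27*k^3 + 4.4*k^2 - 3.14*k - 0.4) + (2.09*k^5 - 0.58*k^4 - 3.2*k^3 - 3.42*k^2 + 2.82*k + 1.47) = 3.52*k^6 + 2.68*k^5 + 3.21*k^4 - 3.47*k^3 + 0.98*k^2 - 0.32*k + 1.07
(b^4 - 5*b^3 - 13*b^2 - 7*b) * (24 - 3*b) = -3*b^5 + 39*b^4 - 81*b^3 - 291*b^2 - 168*b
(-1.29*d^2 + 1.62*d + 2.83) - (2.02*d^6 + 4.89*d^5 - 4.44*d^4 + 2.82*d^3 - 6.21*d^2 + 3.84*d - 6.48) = -2.02*d^6 - 4.89*d^5 + 4.44*d^4 - 2.82*d^3 + 4.92*d^2 - 2.22*d + 9.31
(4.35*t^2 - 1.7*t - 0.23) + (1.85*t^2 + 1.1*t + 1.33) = 6.2*t^2 - 0.6*t + 1.1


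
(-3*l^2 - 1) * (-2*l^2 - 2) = 6*l^4 + 8*l^2 + 2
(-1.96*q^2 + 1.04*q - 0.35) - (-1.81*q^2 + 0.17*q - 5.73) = -0.15*q^2 + 0.87*q + 5.38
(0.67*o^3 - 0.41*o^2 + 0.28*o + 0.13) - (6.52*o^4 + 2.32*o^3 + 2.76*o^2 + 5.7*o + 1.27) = -6.52*o^4 - 1.65*o^3 - 3.17*o^2 - 5.42*o - 1.14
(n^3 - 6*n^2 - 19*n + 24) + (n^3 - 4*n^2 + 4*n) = 2*n^3 - 10*n^2 - 15*n + 24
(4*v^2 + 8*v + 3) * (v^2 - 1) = 4*v^4 + 8*v^3 - v^2 - 8*v - 3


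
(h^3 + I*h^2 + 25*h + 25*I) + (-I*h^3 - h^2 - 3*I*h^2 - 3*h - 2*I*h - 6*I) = h^3 - I*h^3 - h^2 - 2*I*h^2 + 22*h - 2*I*h + 19*I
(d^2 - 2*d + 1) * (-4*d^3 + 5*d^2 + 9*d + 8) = -4*d^5 + 13*d^4 - 5*d^3 - 5*d^2 - 7*d + 8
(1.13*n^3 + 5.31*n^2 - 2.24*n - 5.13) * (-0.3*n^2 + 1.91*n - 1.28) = -0.339*n^5 + 0.5653*n^4 + 9.3677*n^3 - 9.5362*n^2 - 6.9311*n + 6.5664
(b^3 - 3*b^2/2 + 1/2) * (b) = b^4 - 3*b^3/2 + b/2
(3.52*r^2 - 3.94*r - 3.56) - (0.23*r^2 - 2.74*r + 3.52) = 3.29*r^2 - 1.2*r - 7.08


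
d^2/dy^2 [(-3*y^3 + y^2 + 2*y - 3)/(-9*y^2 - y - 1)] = 2*(-177*y^3 + 765*y^2 + 144*y - 23)/(729*y^6 + 243*y^5 + 270*y^4 + 55*y^3 + 30*y^2 + 3*y + 1)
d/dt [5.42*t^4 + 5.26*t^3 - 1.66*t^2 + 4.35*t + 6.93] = 21.68*t^3 + 15.78*t^2 - 3.32*t + 4.35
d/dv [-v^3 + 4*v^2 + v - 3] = -3*v^2 + 8*v + 1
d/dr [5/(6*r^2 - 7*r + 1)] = 5*(7 - 12*r)/(6*r^2 - 7*r + 1)^2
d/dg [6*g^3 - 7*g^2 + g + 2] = 18*g^2 - 14*g + 1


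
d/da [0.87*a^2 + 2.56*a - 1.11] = 1.74*a + 2.56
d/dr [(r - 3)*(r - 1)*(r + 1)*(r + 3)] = 4*r*(r^2 - 5)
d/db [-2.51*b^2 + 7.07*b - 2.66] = 7.07 - 5.02*b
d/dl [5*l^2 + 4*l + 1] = 10*l + 4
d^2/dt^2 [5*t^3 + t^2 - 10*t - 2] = 30*t + 2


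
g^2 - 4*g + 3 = (g - 3)*(g - 1)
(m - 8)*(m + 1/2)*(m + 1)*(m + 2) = m^4 - 9*m^3/2 - 49*m^2/2 - 27*m - 8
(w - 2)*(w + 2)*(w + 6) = w^3 + 6*w^2 - 4*w - 24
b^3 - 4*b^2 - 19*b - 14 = (b - 7)*(b + 1)*(b + 2)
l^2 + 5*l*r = l*(l + 5*r)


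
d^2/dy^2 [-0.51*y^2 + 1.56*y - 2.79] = -1.02000000000000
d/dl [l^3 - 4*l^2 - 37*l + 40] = 3*l^2 - 8*l - 37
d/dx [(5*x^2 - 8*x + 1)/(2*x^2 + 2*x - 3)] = 2*(13*x^2 - 17*x + 11)/(4*x^4 + 8*x^3 - 8*x^2 - 12*x + 9)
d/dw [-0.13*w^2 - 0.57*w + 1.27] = -0.26*w - 0.57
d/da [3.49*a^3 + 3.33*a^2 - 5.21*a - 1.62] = 10.47*a^2 + 6.66*a - 5.21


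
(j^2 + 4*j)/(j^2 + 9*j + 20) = j/(j + 5)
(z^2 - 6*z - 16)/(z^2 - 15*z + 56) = (z + 2)/(z - 7)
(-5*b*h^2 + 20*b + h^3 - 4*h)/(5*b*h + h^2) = (-5*b*h^2 + 20*b + h^3 - 4*h)/(h*(5*b + h))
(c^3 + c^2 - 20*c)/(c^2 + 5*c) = c - 4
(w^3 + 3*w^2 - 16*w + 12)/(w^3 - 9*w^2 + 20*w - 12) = (w + 6)/(w - 6)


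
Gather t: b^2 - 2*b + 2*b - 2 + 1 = b^2 - 1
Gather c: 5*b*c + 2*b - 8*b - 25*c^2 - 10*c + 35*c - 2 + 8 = -6*b - 25*c^2 + c*(5*b + 25) + 6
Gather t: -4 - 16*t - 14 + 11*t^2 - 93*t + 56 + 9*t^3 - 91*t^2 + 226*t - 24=9*t^3 - 80*t^2 + 117*t + 14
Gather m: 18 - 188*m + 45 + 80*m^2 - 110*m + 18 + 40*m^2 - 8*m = 120*m^2 - 306*m + 81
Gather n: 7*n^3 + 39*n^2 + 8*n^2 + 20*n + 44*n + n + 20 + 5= 7*n^3 + 47*n^2 + 65*n + 25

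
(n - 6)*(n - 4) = n^2 - 10*n + 24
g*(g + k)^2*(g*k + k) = g^4*k + 2*g^3*k^2 + g^3*k + g^2*k^3 + 2*g^2*k^2 + g*k^3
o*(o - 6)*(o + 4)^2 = o^4 + 2*o^3 - 32*o^2 - 96*o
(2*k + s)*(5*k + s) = 10*k^2 + 7*k*s + s^2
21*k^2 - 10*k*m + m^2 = (-7*k + m)*(-3*k + m)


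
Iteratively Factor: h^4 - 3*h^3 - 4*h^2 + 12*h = (h + 2)*(h^3 - 5*h^2 + 6*h) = (h - 3)*(h + 2)*(h^2 - 2*h) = (h - 3)*(h - 2)*(h + 2)*(h)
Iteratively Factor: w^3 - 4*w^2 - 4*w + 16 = (w - 2)*(w^2 - 2*w - 8) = (w - 2)*(w + 2)*(w - 4)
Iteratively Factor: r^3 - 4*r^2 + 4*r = (r - 2)*(r^2 - 2*r) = (r - 2)^2*(r)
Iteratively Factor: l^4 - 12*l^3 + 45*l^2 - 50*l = (l - 5)*(l^3 - 7*l^2 + 10*l) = (l - 5)*(l - 2)*(l^2 - 5*l) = (l - 5)^2*(l - 2)*(l)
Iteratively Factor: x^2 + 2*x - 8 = (x + 4)*(x - 2)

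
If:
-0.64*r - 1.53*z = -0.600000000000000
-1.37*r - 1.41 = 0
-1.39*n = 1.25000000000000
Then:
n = -0.90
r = -1.03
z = 0.82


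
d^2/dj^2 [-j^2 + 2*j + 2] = -2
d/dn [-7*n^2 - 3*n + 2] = -14*n - 3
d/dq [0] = 0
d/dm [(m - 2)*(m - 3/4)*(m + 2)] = 3*m^2 - 3*m/2 - 4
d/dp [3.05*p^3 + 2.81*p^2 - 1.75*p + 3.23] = 9.15*p^2 + 5.62*p - 1.75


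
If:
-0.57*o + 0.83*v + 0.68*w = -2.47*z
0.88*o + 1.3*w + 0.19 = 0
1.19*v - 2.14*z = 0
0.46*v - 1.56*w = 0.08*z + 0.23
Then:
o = -0.01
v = 0.04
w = -0.14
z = 0.02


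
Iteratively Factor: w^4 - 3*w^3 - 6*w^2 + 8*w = (w - 1)*(w^3 - 2*w^2 - 8*w) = (w - 4)*(w - 1)*(w^2 + 2*w) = (w - 4)*(w - 1)*(w + 2)*(w)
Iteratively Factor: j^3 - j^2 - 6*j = (j)*(j^2 - j - 6) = j*(j - 3)*(j + 2)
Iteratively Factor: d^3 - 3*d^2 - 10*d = (d)*(d^2 - 3*d - 10) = d*(d - 5)*(d + 2)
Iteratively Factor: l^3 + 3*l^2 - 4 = (l - 1)*(l^2 + 4*l + 4) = (l - 1)*(l + 2)*(l + 2)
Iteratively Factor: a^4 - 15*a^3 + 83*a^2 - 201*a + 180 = (a - 4)*(a^3 - 11*a^2 + 39*a - 45) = (a - 5)*(a - 4)*(a^2 - 6*a + 9) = (a - 5)*(a - 4)*(a - 3)*(a - 3)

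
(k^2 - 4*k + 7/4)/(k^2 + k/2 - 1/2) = (k - 7/2)/(k + 1)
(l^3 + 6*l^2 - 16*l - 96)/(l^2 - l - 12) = (l^2 + 10*l + 24)/(l + 3)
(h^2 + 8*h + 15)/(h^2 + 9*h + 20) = (h + 3)/(h + 4)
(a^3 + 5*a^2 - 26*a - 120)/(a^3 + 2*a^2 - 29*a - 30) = (a + 4)/(a + 1)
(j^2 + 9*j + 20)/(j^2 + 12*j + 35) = (j + 4)/(j + 7)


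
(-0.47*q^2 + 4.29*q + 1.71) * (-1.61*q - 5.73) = 0.7567*q^3 - 4.2138*q^2 - 27.3348*q - 9.7983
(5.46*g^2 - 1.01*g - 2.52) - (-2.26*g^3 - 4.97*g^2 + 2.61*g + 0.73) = 2.26*g^3 + 10.43*g^2 - 3.62*g - 3.25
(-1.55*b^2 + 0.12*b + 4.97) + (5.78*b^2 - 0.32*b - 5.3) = 4.23*b^2 - 0.2*b - 0.33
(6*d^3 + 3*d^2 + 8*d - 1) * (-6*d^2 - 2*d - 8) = -36*d^5 - 30*d^4 - 102*d^3 - 34*d^2 - 62*d + 8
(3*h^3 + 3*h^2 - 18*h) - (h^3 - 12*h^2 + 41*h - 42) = 2*h^3 + 15*h^2 - 59*h + 42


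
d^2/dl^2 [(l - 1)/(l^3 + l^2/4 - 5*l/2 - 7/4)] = 24*(16*l^3 - 60*l^2 + 107*l - 59)/(64*l^7 - 80*l^6 - 372*l^5 + 249*l^4 + 876*l^3 - 42*l^2 - 784*l - 343)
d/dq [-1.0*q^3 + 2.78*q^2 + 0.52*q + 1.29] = -3.0*q^2 + 5.56*q + 0.52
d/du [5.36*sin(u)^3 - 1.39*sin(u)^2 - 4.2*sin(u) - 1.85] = (16.08*sin(u)^2 - 2.78*sin(u) - 4.2)*cos(u)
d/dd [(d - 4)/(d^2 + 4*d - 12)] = (d^2 + 4*d - 2*(d - 4)*(d + 2) - 12)/(d^2 + 4*d - 12)^2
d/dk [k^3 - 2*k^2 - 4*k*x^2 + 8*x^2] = 3*k^2 - 4*k - 4*x^2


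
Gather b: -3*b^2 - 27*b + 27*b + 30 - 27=3 - 3*b^2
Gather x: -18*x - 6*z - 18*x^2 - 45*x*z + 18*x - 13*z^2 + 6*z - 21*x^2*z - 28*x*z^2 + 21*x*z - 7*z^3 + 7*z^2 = x^2*(-21*z - 18) + x*(-28*z^2 - 24*z) - 7*z^3 - 6*z^2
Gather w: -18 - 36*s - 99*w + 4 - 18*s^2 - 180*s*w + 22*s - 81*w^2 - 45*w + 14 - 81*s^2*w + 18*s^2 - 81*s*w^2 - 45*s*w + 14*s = w^2*(-81*s - 81) + w*(-81*s^2 - 225*s - 144)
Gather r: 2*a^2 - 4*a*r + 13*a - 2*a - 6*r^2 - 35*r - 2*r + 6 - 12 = 2*a^2 + 11*a - 6*r^2 + r*(-4*a - 37) - 6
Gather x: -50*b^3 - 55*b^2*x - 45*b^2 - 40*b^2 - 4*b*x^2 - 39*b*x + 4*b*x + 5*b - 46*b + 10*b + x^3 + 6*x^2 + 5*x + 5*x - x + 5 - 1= -50*b^3 - 85*b^2 - 31*b + x^3 + x^2*(6 - 4*b) + x*(-55*b^2 - 35*b + 9) + 4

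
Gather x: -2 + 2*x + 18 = 2*x + 16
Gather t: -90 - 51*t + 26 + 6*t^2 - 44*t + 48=6*t^2 - 95*t - 16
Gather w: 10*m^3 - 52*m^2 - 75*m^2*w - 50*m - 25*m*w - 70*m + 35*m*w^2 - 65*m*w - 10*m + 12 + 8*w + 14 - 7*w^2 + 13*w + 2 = 10*m^3 - 52*m^2 - 130*m + w^2*(35*m - 7) + w*(-75*m^2 - 90*m + 21) + 28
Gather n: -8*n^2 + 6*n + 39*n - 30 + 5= -8*n^2 + 45*n - 25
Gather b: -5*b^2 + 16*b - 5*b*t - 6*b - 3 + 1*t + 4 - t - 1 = -5*b^2 + b*(10 - 5*t)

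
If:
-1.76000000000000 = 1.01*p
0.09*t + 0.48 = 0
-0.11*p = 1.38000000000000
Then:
No Solution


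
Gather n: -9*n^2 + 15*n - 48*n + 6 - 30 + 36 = -9*n^2 - 33*n + 12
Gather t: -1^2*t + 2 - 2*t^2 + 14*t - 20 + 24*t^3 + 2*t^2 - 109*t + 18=24*t^3 - 96*t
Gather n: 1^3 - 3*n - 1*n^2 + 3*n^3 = 3*n^3 - n^2 - 3*n + 1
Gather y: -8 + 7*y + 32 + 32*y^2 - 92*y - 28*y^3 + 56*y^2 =-28*y^3 + 88*y^2 - 85*y + 24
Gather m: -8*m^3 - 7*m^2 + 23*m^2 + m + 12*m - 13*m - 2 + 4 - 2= -8*m^3 + 16*m^2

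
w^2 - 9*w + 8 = (w - 8)*(w - 1)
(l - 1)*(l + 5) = l^2 + 4*l - 5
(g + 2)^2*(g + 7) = g^3 + 11*g^2 + 32*g + 28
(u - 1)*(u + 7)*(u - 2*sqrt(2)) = u^3 - 2*sqrt(2)*u^2 + 6*u^2 - 12*sqrt(2)*u - 7*u + 14*sqrt(2)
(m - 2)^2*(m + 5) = m^3 + m^2 - 16*m + 20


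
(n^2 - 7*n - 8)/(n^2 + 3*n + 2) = (n - 8)/(n + 2)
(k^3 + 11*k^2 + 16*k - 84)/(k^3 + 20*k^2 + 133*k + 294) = (k - 2)/(k + 7)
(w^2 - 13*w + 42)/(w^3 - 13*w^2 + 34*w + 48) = (w - 7)/(w^2 - 7*w - 8)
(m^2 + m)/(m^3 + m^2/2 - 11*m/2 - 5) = 2*m/(2*m^2 - m - 10)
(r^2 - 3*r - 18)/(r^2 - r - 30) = (r + 3)/(r + 5)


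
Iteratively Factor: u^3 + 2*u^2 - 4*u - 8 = (u + 2)*(u^2 - 4) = (u - 2)*(u + 2)*(u + 2)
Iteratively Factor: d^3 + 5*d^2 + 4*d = (d + 4)*(d^2 + d) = d*(d + 4)*(d + 1)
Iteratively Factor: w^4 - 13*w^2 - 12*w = (w + 3)*(w^3 - 3*w^2 - 4*w) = (w + 1)*(w + 3)*(w^2 - 4*w) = w*(w + 1)*(w + 3)*(w - 4)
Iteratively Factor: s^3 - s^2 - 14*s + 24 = (s - 3)*(s^2 + 2*s - 8) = (s - 3)*(s + 4)*(s - 2)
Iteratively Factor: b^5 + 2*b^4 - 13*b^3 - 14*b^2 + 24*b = (b - 1)*(b^4 + 3*b^3 - 10*b^2 - 24*b) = (b - 3)*(b - 1)*(b^3 + 6*b^2 + 8*b) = b*(b - 3)*(b - 1)*(b^2 + 6*b + 8) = b*(b - 3)*(b - 1)*(b + 4)*(b + 2)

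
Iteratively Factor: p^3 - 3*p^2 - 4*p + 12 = (p - 2)*(p^2 - p - 6) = (p - 3)*(p - 2)*(p + 2)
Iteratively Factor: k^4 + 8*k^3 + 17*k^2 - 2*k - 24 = (k + 4)*(k^3 + 4*k^2 + k - 6) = (k + 2)*(k + 4)*(k^2 + 2*k - 3) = (k + 2)*(k + 3)*(k + 4)*(k - 1)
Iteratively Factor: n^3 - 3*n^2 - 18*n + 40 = (n - 2)*(n^2 - n - 20) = (n - 2)*(n + 4)*(n - 5)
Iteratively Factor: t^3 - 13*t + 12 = (t - 1)*(t^2 + t - 12) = (t - 1)*(t + 4)*(t - 3)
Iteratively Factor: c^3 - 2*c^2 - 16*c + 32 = (c - 4)*(c^2 + 2*c - 8) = (c - 4)*(c + 4)*(c - 2)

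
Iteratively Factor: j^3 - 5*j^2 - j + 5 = (j + 1)*(j^2 - 6*j + 5) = (j - 1)*(j + 1)*(j - 5)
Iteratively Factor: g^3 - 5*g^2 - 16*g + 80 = (g - 5)*(g^2 - 16) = (g - 5)*(g - 4)*(g + 4)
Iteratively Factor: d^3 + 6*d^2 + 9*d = (d + 3)*(d^2 + 3*d) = d*(d + 3)*(d + 3)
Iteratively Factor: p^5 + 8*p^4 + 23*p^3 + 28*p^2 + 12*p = (p + 1)*(p^4 + 7*p^3 + 16*p^2 + 12*p) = (p + 1)*(p + 2)*(p^3 + 5*p^2 + 6*p) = (p + 1)*(p + 2)*(p + 3)*(p^2 + 2*p) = (p + 1)*(p + 2)^2*(p + 3)*(p)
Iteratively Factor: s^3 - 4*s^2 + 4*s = (s - 2)*(s^2 - 2*s) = (s - 2)^2*(s)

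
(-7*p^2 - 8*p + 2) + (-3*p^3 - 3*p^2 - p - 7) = -3*p^3 - 10*p^2 - 9*p - 5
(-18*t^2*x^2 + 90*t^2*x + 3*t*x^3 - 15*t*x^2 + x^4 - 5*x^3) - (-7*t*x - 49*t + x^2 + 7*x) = -18*t^2*x^2 + 90*t^2*x + 3*t*x^3 - 15*t*x^2 + 7*t*x + 49*t + x^4 - 5*x^3 - x^2 - 7*x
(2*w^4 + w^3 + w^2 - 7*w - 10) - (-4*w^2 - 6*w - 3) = 2*w^4 + w^3 + 5*w^2 - w - 7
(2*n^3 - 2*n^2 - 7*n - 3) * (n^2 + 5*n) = 2*n^5 + 8*n^4 - 17*n^3 - 38*n^2 - 15*n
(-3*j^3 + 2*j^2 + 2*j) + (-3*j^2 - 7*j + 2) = -3*j^3 - j^2 - 5*j + 2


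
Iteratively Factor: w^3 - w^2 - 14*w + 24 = (w - 3)*(w^2 + 2*w - 8) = (w - 3)*(w + 4)*(w - 2)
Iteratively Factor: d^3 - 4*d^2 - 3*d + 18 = (d - 3)*(d^2 - d - 6) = (d - 3)^2*(d + 2)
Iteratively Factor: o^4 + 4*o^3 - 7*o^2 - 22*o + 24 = (o + 4)*(o^3 - 7*o + 6) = (o - 2)*(o + 4)*(o^2 + 2*o - 3) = (o - 2)*(o + 3)*(o + 4)*(o - 1)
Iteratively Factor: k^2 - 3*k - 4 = (k - 4)*(k + 1)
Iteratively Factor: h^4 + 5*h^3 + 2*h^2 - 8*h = (h + 2)*(h^3 + 3*h^2 - 4*h) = h*(h + 2)*(h^2 + 3*h - 4) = h*(h - 1)*(h + 2)*(h + 4)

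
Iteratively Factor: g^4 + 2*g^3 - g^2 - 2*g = (g + 2)*(g^3 - g) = (g + 1)*(g + 2)*(g^2 - g) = g*(g + 1)*(g + 2)*(g - 1)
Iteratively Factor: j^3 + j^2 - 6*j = (j)*(j^2 + j - 6) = j*(j - 2)*(j + 3)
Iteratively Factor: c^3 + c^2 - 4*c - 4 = (c - 2)*(c^2 + 3*c + 2) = (c - 2)*(c + 2)*(c + 1)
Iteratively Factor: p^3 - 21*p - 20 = (p - 5)*(p^2 + 5*p + 4) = (p - 5)*(p + 4)*(p + 1)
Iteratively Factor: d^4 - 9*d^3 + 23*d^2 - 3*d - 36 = (d - 4)*(d^3 - 5*d^2 + 3*d + 9) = (d - 4)*(d - 3)*(d^2 - 2*d - 3) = (d - 4)*(d - 3)*(d + 1)*(d - 3)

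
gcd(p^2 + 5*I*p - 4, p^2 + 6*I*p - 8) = p + 4*I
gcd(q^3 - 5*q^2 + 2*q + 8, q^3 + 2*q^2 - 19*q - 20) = q^2 - 3*q - 4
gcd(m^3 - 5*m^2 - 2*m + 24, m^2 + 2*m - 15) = m - 3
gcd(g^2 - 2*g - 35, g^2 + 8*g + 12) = 1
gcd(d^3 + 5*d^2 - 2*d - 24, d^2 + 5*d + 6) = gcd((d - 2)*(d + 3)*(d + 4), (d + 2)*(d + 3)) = d + 3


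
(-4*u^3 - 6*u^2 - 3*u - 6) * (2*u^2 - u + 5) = -8*u^5 - 8*u^4 - 20*u^3 - 39*u^2 - 9*u - 30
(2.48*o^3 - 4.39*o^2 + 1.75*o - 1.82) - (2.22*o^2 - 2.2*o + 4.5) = 2.48*o^3 - 6.61*o^2 + 3.95*o - 6.32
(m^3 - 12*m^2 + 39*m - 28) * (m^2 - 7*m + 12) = m^5 - 19*m^4 + 135*m^3 - 445*m^2 + 664*m - 336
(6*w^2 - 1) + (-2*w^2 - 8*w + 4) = 4*w^2 - 8*w + 3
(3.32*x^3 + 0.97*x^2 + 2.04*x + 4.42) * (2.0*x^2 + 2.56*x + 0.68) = 6.64*x^5 + 10.4392*x^4 + 8.8208*x^3 + 14.722*x^2 + 12.7024*x + 3.0056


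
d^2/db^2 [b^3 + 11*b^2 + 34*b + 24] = 6*b + 22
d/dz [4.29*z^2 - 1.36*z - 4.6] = 8.58*z - 1.36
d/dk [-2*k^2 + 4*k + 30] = 4 - 4*k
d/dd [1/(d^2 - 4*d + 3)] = 2*(2 - d)/(d^2 - 4*d + 3)^2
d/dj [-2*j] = -2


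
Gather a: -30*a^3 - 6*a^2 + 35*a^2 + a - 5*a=-30*a^3 + 29*a^2 - 4*a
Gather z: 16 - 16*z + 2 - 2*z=18 - 18*z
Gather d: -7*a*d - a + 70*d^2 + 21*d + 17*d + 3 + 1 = -a + 70*d^2 + d*(38 - 7*a) + 4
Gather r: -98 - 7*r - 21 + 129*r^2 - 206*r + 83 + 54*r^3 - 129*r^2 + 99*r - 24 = 54*r^3 - 114*r - 60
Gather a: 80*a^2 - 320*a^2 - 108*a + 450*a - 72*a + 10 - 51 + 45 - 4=-240*a^2 + 270*a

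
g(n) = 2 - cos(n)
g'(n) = sin(n)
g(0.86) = 1.35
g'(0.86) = 0.76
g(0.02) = 1.00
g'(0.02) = 0.02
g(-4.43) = 2.28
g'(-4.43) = 0.96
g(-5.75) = 1.14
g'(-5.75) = 0.51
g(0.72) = 1.25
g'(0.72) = 0.66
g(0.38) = 1.07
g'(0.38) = 0.37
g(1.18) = 1.62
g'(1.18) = 0.92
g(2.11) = 2.51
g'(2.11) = 0.86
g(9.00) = 2.91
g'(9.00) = 0.41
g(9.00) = 2.91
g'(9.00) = 0.41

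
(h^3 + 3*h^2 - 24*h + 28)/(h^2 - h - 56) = (h^2 - 4*h + 4)/(h - 8)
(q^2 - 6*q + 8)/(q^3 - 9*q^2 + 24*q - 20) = (q - 4)/(q^2 - 7*q + 10)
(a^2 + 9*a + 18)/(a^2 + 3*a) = (a + 6)/a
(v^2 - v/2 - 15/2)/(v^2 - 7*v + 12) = (v + 5/2)/(v - 4)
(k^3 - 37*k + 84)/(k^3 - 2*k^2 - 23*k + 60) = (k + 7)/(k + 5)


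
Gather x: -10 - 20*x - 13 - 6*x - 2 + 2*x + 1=-24*x - 24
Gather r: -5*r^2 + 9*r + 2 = -5*r^2 + 9*r + 2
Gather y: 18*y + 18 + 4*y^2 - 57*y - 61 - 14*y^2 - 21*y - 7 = -10*y^2 - 60*y - 50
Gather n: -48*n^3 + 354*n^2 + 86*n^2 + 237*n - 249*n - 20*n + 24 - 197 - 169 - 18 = -48*n^3 + 440*n^2 - 32*n - 360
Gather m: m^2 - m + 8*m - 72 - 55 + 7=m^2 + 7*m - 120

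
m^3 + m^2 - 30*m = m*(m - 5)*(m + 6)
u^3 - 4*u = u*(u - 2)*(u + 2)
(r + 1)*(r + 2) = r^2 + 3*r + 2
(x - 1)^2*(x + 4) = x^3 + 2*x^2 - 7*x + 4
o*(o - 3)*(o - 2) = o^3 - 5*o^2 + 6*o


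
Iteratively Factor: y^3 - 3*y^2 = (y)*(y^2 - 3*y) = y*(y - 3)*(y)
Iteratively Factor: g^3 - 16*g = (g - 4)*(g^2 + 4*g) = g*(g - 4)*(g + 4)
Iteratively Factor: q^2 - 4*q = (q)*(q - 4)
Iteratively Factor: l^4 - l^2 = (l - 1)*(l^3 + l^2) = (l - 1)*(l + 1)*(l^2) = l*(l - 1)*(l + 1)*(l)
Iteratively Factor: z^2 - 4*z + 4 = (z - 2)*(z - 2)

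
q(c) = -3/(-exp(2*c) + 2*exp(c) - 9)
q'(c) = -3*(2*exp(2*c) - 2*exp(c))/(-exp(2*c) + 2*exp(c) - 9)^2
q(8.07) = 0.00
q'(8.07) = -0.00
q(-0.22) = 0.37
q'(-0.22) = 0.01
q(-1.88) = 0.34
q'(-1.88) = 0.01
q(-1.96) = 0.34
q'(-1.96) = 0.01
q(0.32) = 0.37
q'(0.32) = -0.05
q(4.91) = 0.00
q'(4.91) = -0.00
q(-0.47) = 0.37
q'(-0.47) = 0.02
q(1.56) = 0.14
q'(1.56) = -0.22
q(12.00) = 0.00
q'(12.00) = 0.00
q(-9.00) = 0.33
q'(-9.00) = 0.00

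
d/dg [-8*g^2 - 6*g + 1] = -16*g - 6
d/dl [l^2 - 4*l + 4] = 2*l - 4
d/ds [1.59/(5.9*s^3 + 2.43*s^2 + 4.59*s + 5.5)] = (-28.143*s^2 - 7.7274*s - 7.2981)/(5.9*s^3 + 2.43*s^2 + 4.59*s + 5.5)^2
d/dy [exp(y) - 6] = exp(y)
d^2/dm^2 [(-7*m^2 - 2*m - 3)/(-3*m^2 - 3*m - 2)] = 10*(-9*m^3 - 9*m^2 + 9*m + 5)/(27*m^6 + 81*m^5 + 135*m^4 + 135*m^3 + 90*m^2 + 36*m + 8)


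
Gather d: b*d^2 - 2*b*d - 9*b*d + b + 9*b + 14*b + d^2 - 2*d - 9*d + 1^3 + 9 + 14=24*b + d^2*(b + 1) + d*(-11*b - 11) + 24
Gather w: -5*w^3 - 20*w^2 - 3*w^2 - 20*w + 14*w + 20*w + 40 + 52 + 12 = -5*w^3 - 23*w^2 + 14*w + 104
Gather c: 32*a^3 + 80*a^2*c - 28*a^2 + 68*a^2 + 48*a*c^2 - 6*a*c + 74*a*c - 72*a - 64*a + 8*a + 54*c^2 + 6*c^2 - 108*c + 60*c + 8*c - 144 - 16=32*a^3 + 40*a^2 - 128*a + c^2*(48*a + 60) + c*(80*a^2 + 68*a - 40) - 160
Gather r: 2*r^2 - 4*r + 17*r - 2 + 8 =2*r^2 + 13*r + 6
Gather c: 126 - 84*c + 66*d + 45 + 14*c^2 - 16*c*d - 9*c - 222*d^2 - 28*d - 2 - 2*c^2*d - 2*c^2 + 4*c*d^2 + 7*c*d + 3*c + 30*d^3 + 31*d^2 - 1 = c^2*(12 - 2*d) + c*(4*d^2 - 9*d - 90) + 30*d^3 - 191*d^2 + 38*d + 168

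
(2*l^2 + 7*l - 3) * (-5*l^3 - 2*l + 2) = -10*l^5 - 35*l^4 + 11*l^3 - 10*l^2 + 20*l - 6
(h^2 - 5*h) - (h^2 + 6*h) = -11*h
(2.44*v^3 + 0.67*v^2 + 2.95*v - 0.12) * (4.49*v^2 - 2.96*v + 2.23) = 10.9556*v^5 - 4.2141*v^4 + 16.7035*v^3 - 7.7767*v^2 + 6.9337*v - 0.2676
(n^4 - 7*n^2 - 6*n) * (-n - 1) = -n^5 - n^4 + 7*n^3 + 13*n^2 + 6*n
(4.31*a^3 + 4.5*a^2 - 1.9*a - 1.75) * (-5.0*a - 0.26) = -21.55*a^4 - 23.6206*a^3 + 8.33*a^2 + 9.244*a + 0.455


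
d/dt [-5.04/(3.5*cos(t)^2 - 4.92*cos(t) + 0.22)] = (24.7968 - 35.28*cos(t))*sin(t)/(3.5*cos(t)^2 - 4.92*cos(t) + 0.22)^2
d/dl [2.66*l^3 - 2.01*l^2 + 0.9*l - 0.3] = 7.98*l^2 - 4.02*l + 0.9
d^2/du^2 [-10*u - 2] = 0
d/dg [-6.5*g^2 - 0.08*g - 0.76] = -13.0*g - 0.08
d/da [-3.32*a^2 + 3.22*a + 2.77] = 3.22 - 6.64*a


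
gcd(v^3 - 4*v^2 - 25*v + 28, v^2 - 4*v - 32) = v + 4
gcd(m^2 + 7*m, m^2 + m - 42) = m + 7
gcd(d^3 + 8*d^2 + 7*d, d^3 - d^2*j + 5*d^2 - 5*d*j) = d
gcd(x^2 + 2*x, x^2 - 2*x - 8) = x + 2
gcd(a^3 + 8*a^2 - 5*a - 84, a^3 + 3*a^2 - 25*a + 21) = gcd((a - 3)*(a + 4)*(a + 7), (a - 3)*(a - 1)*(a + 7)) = a^2 + 4*a - 21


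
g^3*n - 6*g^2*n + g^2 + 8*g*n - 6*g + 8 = (g - 4)*(g - 2)*(g*n + 1)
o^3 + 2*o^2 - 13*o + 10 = (o - 2)*(o - 1)*(o + 5)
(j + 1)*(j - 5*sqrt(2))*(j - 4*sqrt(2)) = j^3 - 9*sqrt(2)*j^2 + j^2 - 9*sqrt(2)*j + 40*j + 40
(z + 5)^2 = z^2 + 10*z + 25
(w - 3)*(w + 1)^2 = w^3 - w^2 - 5*w - 3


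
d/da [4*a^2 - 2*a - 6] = 8*a - 2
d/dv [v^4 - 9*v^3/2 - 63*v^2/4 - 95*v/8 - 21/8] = 4*v^3 - 27*v^2/2 - 63*v/2 - 95/8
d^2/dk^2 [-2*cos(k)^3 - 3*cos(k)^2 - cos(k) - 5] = 5*cos(k)/2 + 6*cos(2*k) + 9*cos(3*k)/2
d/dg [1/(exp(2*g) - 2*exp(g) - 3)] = 2*(1 - exp(g))*exp(g)/(-exp(2*g) + 2*exp(g) + 3)^2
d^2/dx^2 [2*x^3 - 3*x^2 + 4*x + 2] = 12*x - 6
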